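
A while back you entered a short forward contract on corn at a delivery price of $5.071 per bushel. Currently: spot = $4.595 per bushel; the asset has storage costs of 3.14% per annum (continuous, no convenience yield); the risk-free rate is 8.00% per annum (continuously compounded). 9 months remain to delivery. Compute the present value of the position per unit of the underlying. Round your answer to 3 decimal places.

$0.071 per bushel

Current fair forward for the remaining 9 months: F = S·e^((r + u)·T), (r + u) = 0.0800 + 0.0314 = 0.1114
F = 4.595 · e^(0.1114 × 9/12) = 4.595 × 1.087140 = 4.9954
Value of long forward = (F − K)·e^(−rT) = (4.9954 − 5.071) · e^(−0.0800·9/12)
= -0.0756 × 0.941765 = -0.071
Short position value = −(long value) = $0.071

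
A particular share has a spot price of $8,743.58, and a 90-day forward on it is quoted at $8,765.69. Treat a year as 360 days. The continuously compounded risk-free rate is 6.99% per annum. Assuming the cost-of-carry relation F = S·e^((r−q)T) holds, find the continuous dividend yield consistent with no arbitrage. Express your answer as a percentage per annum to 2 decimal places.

From F = S·e^((r−q)T): (r − q) = ln(F/S)/T
ln(8765.69/8743.58) = ln(1.002529) = 0.002526
(r − q) = 0.002526 / (90/360) = 0.010104
q = r − ln(F/S)/T = 0.0699 − 0.010104 = 0.059796
q = 5.98%

5.98%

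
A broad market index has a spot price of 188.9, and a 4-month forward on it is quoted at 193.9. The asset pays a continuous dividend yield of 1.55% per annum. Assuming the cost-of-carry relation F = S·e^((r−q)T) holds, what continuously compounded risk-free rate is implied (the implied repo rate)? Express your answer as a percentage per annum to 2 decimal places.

9.39%

From F = S·e^((r−q)T): (r − q) = ln(F/S)/T
ln(193.9/188.9) = ln(1.026469) = 0.026125
(r − q) = 0.026125 / (4/12) = 0.078375
r = ln(F/S)/T + q = 0.078375 + 0.0155 = 0.093875
r = 9.39%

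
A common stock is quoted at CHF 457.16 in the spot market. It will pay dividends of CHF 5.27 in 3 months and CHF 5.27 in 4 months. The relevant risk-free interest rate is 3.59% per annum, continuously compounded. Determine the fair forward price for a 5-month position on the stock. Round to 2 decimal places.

CHF 453.46

PV(dividends) I = 5.27·e^(−0.0359·3/12) + 5.27·e^(−0.0359·4/12)
I = 5.2229 + 5.2073 = 10.4302
F = (S − I)·e^(rT) = (457.16 − 10.4302) · e^(0.0359·5/12)
= 446.7298 · e^0.014958 = 446.7298 × 1.015070 = CHF 453.46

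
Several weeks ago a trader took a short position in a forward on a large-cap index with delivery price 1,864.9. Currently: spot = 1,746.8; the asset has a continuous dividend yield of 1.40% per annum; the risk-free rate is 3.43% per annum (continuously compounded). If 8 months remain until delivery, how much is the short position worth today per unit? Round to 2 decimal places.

92.17

Current fair forward for the remaining 8 months: F = S·e^((r − q)·T), (r − q) = 0.0343 − 0.0140 = 0.0203
F = 1746.8 · e^(0.0203 × 8/12) = 1746.8 × 1.01362532 = 1770.6007
Value of long forward = (F − K)·e^(−rT) = (1770.6007 − 1864.9) · e^(−0.0343·8/12)
= -94.2993 × 0.97739279 = -92.17
Short position value = −(long value) = 92.17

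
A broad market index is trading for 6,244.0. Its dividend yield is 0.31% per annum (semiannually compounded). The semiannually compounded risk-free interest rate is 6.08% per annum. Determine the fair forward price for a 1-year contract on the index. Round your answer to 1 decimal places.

F = S · (1+r/2)^(2T) / (1+q/2)^(2T)
= 6244.0 × 1.061724 / 1.003102 = 6244.0 × 1.058441
F = 6,608.9

6,608.9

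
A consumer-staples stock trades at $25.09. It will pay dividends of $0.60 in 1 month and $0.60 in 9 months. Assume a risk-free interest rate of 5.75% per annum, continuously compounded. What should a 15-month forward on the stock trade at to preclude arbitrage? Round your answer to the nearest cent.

PV(dividends) I = 0.60·e^(−0.0575·1/12) + 0.60·e^(−0.0575·9/12)
I = 0.5971 + 0.5747 = 1.1718
F = (S − I)·e^(rT) = (25.09 − 1.1718) · e^(0.0575·15/12)
= 23.9182 · e^0.071875 = 23.9182 × 1.074521 = $25.70

$25.70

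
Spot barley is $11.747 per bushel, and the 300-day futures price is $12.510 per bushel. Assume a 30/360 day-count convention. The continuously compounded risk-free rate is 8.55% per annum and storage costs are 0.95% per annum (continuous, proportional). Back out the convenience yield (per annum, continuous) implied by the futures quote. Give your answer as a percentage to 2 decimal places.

F = S·e^((r+u−y)T) ⇒ (r+u−y) = ln(F/S)/T
ln(12.510/11.747) = 0.062930; /T ⇒ 0.075516
y = r + u − ln(F/S)/T = 0.0855 + 0.0095 − 0.075516 = 0.019484
y = 1.95%

1.95%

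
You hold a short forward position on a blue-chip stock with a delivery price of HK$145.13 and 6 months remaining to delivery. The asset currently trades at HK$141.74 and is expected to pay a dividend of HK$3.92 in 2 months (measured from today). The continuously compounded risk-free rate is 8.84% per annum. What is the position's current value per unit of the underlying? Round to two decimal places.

HK$0.98

PV(remaining dividends) I = 3.92·e^(−0.0884·2/12) = 3.8627
Current forward F = (S − I)·e^(rT) = (141.74 − 3.8627)·e^(0.0884·6/12) = 137.8773 × 1.045191 = 144.1081
Value (long) = (F − K)·e^(−rT) = (144.1081 − 145.13) × 0.956763 = -0.9777
Short position value = −(long value) = HK$0.98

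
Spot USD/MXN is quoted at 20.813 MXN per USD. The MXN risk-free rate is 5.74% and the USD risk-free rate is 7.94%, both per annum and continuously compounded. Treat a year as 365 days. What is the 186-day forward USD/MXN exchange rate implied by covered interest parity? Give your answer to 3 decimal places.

20.581

F = S·e^((r_MXN − r_USD)T) = 20.813 · e^((0.0574 − 0.0794) × 186/365)
= 20.813 · e^-0.011211 = 20.813 × 0.988852
F = 20.581 MXN per USD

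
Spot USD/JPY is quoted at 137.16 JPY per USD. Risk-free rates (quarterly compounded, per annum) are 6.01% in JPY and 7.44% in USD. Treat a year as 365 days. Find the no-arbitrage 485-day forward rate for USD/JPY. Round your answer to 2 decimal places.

By covered interest parity, F = S · (1+r_JPY/4)^(4T) / (1+r_USD/4)^(4T)
= 137.16 × 1.082491 / 1.102910 = 137.16 × 0.981486
F = 134.62 JPY per USD

134.62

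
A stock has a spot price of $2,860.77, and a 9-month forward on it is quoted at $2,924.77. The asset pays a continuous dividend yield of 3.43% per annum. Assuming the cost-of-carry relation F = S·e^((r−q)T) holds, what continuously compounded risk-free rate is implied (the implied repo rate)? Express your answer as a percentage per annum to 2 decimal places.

6.38%

From F = S·e^((r−q)T): (r − q) = ln(F/S)/T
ln(2924.77/2860.77) = ln(1.022372) = 0.022125
(r − q) = 0.022125 / (9/12) = 0.029500
r = ln(F/S)/T + q = 0.029500 + 0.0343 = 0.063800
r = 6.38%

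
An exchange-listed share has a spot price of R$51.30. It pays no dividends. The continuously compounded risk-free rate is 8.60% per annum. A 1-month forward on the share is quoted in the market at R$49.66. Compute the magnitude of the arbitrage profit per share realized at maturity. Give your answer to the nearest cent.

Fair forward: F* = S·e^(carry·T), with carry = r = 0.0860
F* = 51.30 · e^(0.0860 × 1/12) = 51.30 · e^0.007167 = 51.30 × 1.007193 = R$51.6690
Market R$49.66 < fair R$51.6690: forward underpriced → reverse cash-and-carry (short spot, go long the forward).
At maturity, profit = |F_mkt − F*| = |49.66 − 51.6690| = R$2.01 per share

R$2.01 per share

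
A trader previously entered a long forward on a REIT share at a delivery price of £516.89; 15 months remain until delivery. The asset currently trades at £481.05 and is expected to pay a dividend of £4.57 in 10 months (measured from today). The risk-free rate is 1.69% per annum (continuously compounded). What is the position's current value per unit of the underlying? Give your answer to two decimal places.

PV(remaining dividends) I = 4.57·e^(−0.0169·10/12) = 4.5061
Current forward F = (S − I)·e^(rT) = (481.05 − 4.5061)·e^(0.0169·15/12) = 476.5439 × 1.021350 = 486.7181
Value (long) = (F − K)·e^(−rT) = (486.7181 − 516.89) × 0.979097 = -29.5412
Value = -£29.54

-£29.54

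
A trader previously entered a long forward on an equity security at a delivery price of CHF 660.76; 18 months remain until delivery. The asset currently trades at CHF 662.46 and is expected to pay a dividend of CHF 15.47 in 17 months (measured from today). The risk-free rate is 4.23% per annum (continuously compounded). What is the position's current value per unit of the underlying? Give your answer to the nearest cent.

PV(remaining dividends) I = 15.47·e^(−0.0423·17/12) = 14.5702
Current forward F = (S − I)·e^(rT) = (662.46 − 14.5702)·e^(0.0423·18/12) = 647.8898 × 1.065506 = 690.3305
Value (long) = (F − K)·e^(−rT) = (690.3305 − 660.76) × 0.938521 = 27.7525
Value = CHF 27.75

CHF 27.75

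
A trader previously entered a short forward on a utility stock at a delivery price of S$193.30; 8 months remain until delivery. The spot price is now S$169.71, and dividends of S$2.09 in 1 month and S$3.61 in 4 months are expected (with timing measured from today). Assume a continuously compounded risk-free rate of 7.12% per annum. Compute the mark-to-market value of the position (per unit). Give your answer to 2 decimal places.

PV(remaining dividends) I = 2.09·e^(−0.0712·1/12) + 3.61·e^(−0.0712·4/12) = 5.6030
Current forward F = (S − I)·e^(rT) = (169.71 − 5.6030)·e^(0.0712·8/12) = 164.1070 × 1.048611 = 172.0844
Value (long) = (F − K)·e^(−rT) = (172.0844 − 193.30) × 0.953642 = -20.2321
Short position value = −(long value) = S$20.23

S$20.23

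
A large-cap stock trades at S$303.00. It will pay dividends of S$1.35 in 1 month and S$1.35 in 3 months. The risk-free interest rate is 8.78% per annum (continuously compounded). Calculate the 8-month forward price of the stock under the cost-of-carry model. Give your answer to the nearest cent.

PV(dividends) I = 1.35·e^(−0.0878·1/12) + 1.35·e^(−0.0878·3/12)
I = 1.3402 + 1.3207 = 2.6609
F = (S − I)·e^(rT) = (303.00 − 2.6609) · e^(0.0878·8/12)
= 300.3391 · e^0.058533 = 300.3391 × 1.060280 = S$318.44

S$318.44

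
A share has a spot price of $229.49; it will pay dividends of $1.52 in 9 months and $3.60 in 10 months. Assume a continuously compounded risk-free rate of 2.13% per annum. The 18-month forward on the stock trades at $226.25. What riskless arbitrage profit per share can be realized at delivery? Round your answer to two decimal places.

PV(dividends) I = 1.52·e^(−0.0213·9/12) + 3.60·e^(−0.0213·10/12) = 5.0326
Fair forward F* = (S − I)·e^(rT) = (229.49 − 5.0326)·e^0.031950 = 224.4574 × 1.032466 = 231.7446
Market $226.25 < fair 231.7446: forward underpriced → reverse cash-and-carry (short the stock, invest proceeds at r, pay the dividends, go long the forward).
Profit at T = |F_mkt − F*| = |226.25 − 231.7446| = $5.49 per share

$5.49 per share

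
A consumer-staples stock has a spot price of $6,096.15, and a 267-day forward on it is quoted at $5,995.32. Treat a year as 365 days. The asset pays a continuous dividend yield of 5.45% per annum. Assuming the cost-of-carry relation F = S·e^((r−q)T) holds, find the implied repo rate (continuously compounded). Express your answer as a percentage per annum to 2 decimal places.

From F = S·e^((r−q)T): (r − q) = ln(F/S)/T
ln(5995.32/6096.15) = ln(0.983460) = -0.016678
(r − q) = -0.016678 / (267/365) = -0.022800
r = ln(F/S)/T + q = -0.022800 + 0.0545 = 0.031700
r = 3.17%

3.17%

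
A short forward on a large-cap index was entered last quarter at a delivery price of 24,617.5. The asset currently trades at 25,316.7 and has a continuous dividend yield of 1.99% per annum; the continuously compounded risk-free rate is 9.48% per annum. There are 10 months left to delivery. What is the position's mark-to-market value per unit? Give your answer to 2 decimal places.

-2152.77

Current fair forward for the remaining 10 months: F = S·e^((r − q)·T), (r − q) = 0.0948 − 0.0199 = 0.0749
F = 25316.7 · e^(0.0749 × 10/12) = 25316.7 × 1.06440575 = 26947.2411
Value of long forward = (F − K)·e^(−rT) = (26947.2411 − 24617.5) · e^(−0.0948·10/12)
= 2329.7411 × 0.92403992 = 2152.77
Short position value = −(long value) = -2152.77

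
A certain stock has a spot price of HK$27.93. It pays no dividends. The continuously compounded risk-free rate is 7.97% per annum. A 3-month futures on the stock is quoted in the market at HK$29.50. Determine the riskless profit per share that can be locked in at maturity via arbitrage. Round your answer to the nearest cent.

HK$1.01 per share

Fair futures: F* = S·e^(carry·T), with carry = r = 0.0797
F* = 27.93 · e^(0.0797 × 3/12) = 27.93 · e^0.019925 = 27.93 × 1.020125 = HK$28.4921
Market HK$29.50 > fair HK$28.4921: forward overpriced → cash-and-carry (buy spot, short the forward).
At maturity, profit = |F_mkt − F*| = |29.50 − 28.4921| = HK$1.01 per share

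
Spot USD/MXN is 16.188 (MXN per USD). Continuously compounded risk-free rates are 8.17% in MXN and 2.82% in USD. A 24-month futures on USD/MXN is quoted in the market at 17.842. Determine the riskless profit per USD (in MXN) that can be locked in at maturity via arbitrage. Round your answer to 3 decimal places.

Fair futures: F* = S·e^(carry·T), with carry = (r_MXN − r_USD) = 0.0817 − 0.0282 = 0.0535
F* = 16.188 · e^(0.0535 × 24/12) = 16.188 · e^0.107000 = 16.188 × 1.112934 = 18.0162
Market 17.842 < fair 18.0162: forward underpriced → reverse cash-and-carry (short spot, go long the forward).
At maturity, profit = |F_mkt − F*| = |17.842 − 18.0162| = 0.174 per USD (in MXN)

0.174 per USD (in MXN)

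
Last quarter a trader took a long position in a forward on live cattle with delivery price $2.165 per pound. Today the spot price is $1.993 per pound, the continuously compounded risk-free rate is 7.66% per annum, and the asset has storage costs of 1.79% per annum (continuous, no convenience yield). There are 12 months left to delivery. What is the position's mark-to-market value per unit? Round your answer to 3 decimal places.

Current fair forward for the remaining 12 months: F = S·e^((r + u)·T), (r + u) = 0.0766 + 0.0179 = 0.0945
F = 1.993 · e^(0.0945 × 12/12) = 1.993 × 1.099109 = 2.1905
Value of long forward = (F − K)·e^(−rT) = (2.1905 − 2.165) · e^(−0.0766·12/12)
= 0.0255 × 0.926260 = 0.024

$0.024 per pound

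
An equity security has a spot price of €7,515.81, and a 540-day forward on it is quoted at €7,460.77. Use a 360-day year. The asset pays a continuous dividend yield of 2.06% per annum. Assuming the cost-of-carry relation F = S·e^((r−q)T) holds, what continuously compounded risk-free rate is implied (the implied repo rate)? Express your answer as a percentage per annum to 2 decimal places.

1.57%

From F = S·e^((r−q)T): (r − q) = ln(F/S)/T
ln(7460.77/7515.81) = ln(0.992677) = -0.007350
(r − q) = -0.007350 / (540/360) = -0.004900
r = ln(F/S)/T + q = -0.004900 + 0.0206 = 0.015700
r = 1.57%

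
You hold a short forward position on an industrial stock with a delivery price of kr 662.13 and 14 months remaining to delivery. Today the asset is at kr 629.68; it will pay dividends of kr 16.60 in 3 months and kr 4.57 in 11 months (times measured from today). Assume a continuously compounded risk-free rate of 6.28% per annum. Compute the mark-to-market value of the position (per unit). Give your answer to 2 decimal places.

kr 6.33

PV(remaining dividends) I = 16.60·e^(−0.0628·3/12) + 4.57·e^(−0.0628·11/12) = 20.6558
Current forward F = (S − I)·e^(rT) = (629.68 − 20.6558)·e^(0.0628·14/12) = 609.0242 × 1.076017 = 655.3204
Value (long) = (F − K)·e^(−rT) = (655.3204 − 662.13) × 0.929353 = -6.3285
Short position value = −(long value) = kr 6.33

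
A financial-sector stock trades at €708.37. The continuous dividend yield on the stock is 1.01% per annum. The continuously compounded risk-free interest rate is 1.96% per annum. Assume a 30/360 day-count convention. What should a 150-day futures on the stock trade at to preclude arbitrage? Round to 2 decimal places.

€711.18

F = S·e^((r − q)T) = 708.37 · e^((0.0196 − 0.0101) × 150/360)
= 708.37 · e^0.003958 = 708.37 × 1.003966
F = €711.18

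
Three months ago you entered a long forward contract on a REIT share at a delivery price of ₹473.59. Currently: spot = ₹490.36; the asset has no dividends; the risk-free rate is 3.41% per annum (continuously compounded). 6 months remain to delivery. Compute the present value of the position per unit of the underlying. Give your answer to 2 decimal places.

Current fair forward for the remaining 6 months: F = S·e^(r·T), r = 0.0341
F = 490.36 · e^(0.0341 × 6/12) = 490.36 × 1.017196 = 498.7922
Value of long forward = (F − K)·e^(−rT) = (498.7922 − 473.59) · e^(−0.0341·6/12)
= 25.2022 × 0.983095 = 24.78

₹24.78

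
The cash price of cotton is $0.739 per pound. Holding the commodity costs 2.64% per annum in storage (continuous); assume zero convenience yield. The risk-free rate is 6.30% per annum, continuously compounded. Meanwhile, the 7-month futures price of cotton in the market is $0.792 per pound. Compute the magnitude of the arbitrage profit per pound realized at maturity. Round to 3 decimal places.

$0.013 per pound

Fair futures: F* = S·e^(carry·T), with carry = (r + u) = 0.0630 + 0.0264 = 0.0894
F* = 0.739 · e^(0.0894 × 7/12) = 0.739 · e^0.052150 = 0.739 × 1.053534 = $0.7786
Market $0.792 > fair $0.7786: forward overpriced → cash-and-carry (buy spot, short the forward).
At maturity, profit = |F_mkt − F*| = |0.792 − 0.7786| = $0.013 per pound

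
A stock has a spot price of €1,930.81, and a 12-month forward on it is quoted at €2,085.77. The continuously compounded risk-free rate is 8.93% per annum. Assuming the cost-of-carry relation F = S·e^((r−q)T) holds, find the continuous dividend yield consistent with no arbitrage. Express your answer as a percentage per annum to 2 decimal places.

1.21%

From F = S·e^((r−q)T): (r − q) = ln(F/S)/T
ln(2085.77/1930.81) = ln(1.080256) = 0.077198
(r − q) = 0.077198 / (12/12) = 0.077198
q = r − ln(F/S)/T = 0.0893 − 0.077198 = 0.012102
q = 1.21%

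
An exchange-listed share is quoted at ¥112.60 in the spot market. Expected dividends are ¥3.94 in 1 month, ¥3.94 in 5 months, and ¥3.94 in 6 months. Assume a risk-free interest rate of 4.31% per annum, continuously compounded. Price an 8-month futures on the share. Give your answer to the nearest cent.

¥103.89

PV(dividends) I = 3.94·e^(−0.0431·1/12) + 3.94·e^(−0.0431·5/12) + 3.94·e^(−0.0431·6/12)
I = 3.9259 + 3.8699 + 3.8560 = 11.6518
F = (S − I)·e^(rT) = (112.60 − 11.6518) · e^(0.0431·8/12)
= 100.9482 · e^0.028733 = 100.9482 × 1.029150 = ¥103.89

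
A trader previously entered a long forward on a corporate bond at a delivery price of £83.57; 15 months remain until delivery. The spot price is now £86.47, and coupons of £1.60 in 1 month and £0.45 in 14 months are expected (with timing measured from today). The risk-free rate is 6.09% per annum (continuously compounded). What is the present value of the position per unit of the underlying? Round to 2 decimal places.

£7.01

PV(remaining coupons) I = 1.60·e^(−0.0609·1/12) + 0.45·e^(−0.0609·14/12) = 2.0110
Current forward F = (S − I)·e^(rT) = (86.47 − 2.0110)·e^(0.0609·15/12) = 84.4590 × 1.079097 = 91.1395
Value (long) = (F − K)·e^(−rT) = (91.1395 − 83.57) × 0.926700 = 7.0147
Value = £7.01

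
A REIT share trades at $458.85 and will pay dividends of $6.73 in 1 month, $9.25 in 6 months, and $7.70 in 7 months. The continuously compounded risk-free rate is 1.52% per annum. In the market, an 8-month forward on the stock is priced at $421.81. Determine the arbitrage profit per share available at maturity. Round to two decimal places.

PV(dividends) I = 6.73·e^(−0.0152·1/12) + 9.25·e^(−0.0152·6/12) + 7.70·e^(−0.0152·7/12) = 23.5335
Fair forward F* = (S − I)·e^(rT) = (458.85 − 23.5335)·e^0.010133 = 435.3165 × 1.010185 = 439.7502
Market $421.81 < fair 439.7502: forward underpriced → reverse cash-and-carry (short the stock, invest proceeds at r, pay the dividends, go long the forward).
Profit at T = |F_mkt − F*| = |421.81 − 439.7502| = $17.94 per share

$17.94 per share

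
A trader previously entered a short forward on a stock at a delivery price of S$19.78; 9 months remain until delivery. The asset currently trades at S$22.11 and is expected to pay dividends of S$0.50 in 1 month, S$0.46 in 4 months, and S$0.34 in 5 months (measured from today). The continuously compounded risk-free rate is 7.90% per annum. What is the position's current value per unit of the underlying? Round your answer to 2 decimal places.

PV(remaining dividends) I = 0.50·e^(−0.0790·1/12) + 0.46·e^(−0.0790·4/12) + 0.34·e^(−0.0790·5/12) = 1.2738
Current forward F = (S − I)·e^(rT) = (22.11 − 1.2738)·e^(0.0790·9/12) = 20.8362 × 1.061040 = 22.1080
Value (long) = (F − K)·e^(−rT) = (22.1080 − 19.78) × 0.942471 = 2.1941
Short position value = −(long value) = -S$2.19

-S$2.19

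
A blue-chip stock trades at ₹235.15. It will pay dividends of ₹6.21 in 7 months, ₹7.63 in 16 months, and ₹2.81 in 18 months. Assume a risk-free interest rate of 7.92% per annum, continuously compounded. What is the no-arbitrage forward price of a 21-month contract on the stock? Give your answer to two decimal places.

PV(dividends) I = 6.21·e^(−0.0792·7/12) + 7.63·e^(−0.0792·16/12) + 2.81·e^(−0.0792·18/12)
I = 5.9296 + 6.8654 + 2.4952 = 15.2902
F = (S − I)·e^(rT) = (235.15 − 15.2902) · e^(0.0792·21/12)
= 219.8598 · e^0.138600 = 219.8598 × 1.148665 = ₹252.55

₹252.55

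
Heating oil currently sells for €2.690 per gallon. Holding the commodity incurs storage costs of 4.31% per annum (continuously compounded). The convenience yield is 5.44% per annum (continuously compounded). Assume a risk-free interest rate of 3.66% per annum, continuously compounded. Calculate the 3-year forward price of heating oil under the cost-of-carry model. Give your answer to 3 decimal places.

€2.902 per gallon

Net carry = r + u − y = 0.0366 + 0.0431 − 0.0544 = 0.0253
F = S·e^((r+u−y)T) = 2.690 · e^(0.0253 × 3) = 2.690 · e^0.075900
= 2.690 × 1.078855 = €2.902 per gallon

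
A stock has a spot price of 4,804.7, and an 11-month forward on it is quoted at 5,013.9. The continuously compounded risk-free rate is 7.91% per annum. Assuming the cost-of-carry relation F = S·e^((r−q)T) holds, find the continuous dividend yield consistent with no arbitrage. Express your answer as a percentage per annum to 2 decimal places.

From F = S·e^((r−q)T): (r − q) = ln(F/S)/T
ln(5013.9/4804.7) = ln(1.043541) = 0.042620
(r − q) = 0.042620 / (11/12) = 0.046495
q = r − ln(F/S)/T = 0.0791 − 0.046495 = 0.032605
q = 3.26%

3.26%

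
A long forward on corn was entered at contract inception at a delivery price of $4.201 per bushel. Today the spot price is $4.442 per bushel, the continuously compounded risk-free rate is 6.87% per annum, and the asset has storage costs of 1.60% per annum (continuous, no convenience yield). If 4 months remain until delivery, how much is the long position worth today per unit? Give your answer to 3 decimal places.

Current fair forward for the remaining 4 months: F = S·e^((r + u)·T), (r + u) = 0.0687 + 0.0160 = 0.0847
F = 4.442 · e^(0.0847 × 4/12) = 4.442 × 1.028636 = 4.5692
Value of long forward = (F − K)·e^(−rT) = (4.5692 − 4.201) · e^(−0.0687·4/12)
= 0.3682 × 0.977360 = 0.360

$0.360 per bushel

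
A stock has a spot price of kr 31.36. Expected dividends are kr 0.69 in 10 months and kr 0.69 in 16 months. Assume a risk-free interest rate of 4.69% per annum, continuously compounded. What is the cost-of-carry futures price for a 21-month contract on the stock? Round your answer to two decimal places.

kr 32.62

PV(dividends) I = 0.69·e^(−0.0469·10/12) + 0.69·e^(−0.0469·16/12)
I = 0.6636 + 0.6482 = 1.3118
F = (S − I)·e^(rT) = (31.36 − 1.3118) · e^(0.0469·21/12)
= 30.0482 · e^0.082075 = 30.0482 × 1.085537 = kr 32.62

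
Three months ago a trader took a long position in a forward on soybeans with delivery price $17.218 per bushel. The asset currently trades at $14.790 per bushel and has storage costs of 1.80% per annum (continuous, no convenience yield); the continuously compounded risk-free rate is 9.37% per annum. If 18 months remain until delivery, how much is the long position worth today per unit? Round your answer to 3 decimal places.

Current fair forward for the remaining 18 months: F = S·e^((r + u)·T), (r + u) = 0.0937 + 0.0180 = 0.1117
F = 14.790 · e^(0.1117 × 18/12) = 14.790 × 1.182404 = 17.4878
Value of long forward = (F − K)·e^(−rT) = (17.4878 − 17.218) · e^(−0.0937·18/12)
= 0.2698 × 0.868880 = 0.234

$0.234 per bushel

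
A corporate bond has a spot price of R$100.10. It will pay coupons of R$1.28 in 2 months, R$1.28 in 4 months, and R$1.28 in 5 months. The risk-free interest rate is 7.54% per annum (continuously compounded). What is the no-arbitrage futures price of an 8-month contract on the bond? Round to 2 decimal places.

R$101.31

PV(coupons) I = 1.28·e^(−0.0754·2/12) + 1.28·e^(−0.0754·4/12) + 1.28·e^(−0.0754·5/12)
I = 1.2640 + 1.2482 + 1.2404 = 3.7526
F = (S − I)·e^(rT) = (100.10 − 3.7526) · e^(0.0754·8/12)
= 96.3474 · e^0.050267 = 96.3474 × 1.051552 = R$101.31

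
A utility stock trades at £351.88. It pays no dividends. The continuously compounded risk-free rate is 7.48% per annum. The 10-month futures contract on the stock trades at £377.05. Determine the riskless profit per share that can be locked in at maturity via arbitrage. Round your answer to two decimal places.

£2.54 per share

Fair futures: F* = S·e^(carry·T), with carry = r = 0.0748
F* = 351.88 · e^(0.0748 × 10/12) = 351.88 · e^0.062333 = 351.88 × 1.064317 = £374.5119
Market £377.05 > fair £374.5119: forward overpriced → cash-and-carry (buy spot, short the forward).
At maturity, profit = |F_mkt − F*| = |377.05 − 374.5119| = £2.54 per share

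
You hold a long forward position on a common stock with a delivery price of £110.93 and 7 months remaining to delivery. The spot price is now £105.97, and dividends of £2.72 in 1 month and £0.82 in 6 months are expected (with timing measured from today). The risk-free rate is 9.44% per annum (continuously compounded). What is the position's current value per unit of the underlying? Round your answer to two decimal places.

PV(remaining dividends) I = 2.72·e^(−0.0944·1/12) + 0.82·e^(−0.0944·6/12) = 3.4809
Current forward F = (S − I)·e^(rT) = (105.97 − 3.4809)·e^(0.0944·7/12) = 102.4891 × 1.056611 = 108.2911
Value (long) = (F − K)·e^(−rT) = (108.2911 − 110.93) × 0.946422 = -2.4975
Value = -£2.50

-£2.50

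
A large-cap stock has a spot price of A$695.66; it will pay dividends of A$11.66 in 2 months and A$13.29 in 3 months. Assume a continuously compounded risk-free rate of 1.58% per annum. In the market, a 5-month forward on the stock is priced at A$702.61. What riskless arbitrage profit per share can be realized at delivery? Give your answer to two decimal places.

PV(dividends) I = 11.66·e^(−0.0158·2/12) + 13.29·e^(−0.0158·3/12) = 24.8669
Fair forward F* = (S − I)·e^(rT) = (695.66 − 24.8669)·e^0.006583 = 670.7931 × 1.006605 = 675.2237
Market A$702.61 > fair 675.2237: forward overpriced → cash-and-carry (borrow at r, buy the stock and collect the dividends, short the forward).
Profit at T = |F_mkt − F*| = |702.61 − 675.2237| = A$27.39 per share

A$27.39 per share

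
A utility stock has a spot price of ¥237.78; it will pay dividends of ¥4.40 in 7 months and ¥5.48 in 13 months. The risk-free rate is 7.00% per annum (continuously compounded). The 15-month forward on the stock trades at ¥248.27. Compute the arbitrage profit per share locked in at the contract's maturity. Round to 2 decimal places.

PV(dividends) I = 4.40·e^(−0.0700·7/12) + 5.48·e^(−0.0700·13/12) = 9.3038
Fair forward F* = (S − I)·e^(rT) = (237.78 − 9.3038)·e^0.087500 = 228.4762 × 1.091442 = 249.3685
Market ¥248.27 < fair 249.3685: forward underpriced → reverse cash-and-carry (short the stock, invest proceeds at r, pay the dividends, go long the forward).
Profit at T = |F_mkt − F*| = |248.27 − 249.3685| = ¥1.10 per share

¥1.10 per share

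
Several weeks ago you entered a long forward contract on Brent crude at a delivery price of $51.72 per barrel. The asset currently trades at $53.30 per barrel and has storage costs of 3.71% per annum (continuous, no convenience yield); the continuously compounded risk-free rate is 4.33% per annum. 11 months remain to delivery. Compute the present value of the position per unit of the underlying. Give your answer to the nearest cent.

$5.44 per barrel

Current fair forward for the remaining 11 months: F = S·e^((r + u)·T), (r + u) = 0.0433 + 0.0371 = 0.0804
F = 53.30 · e^(0.0804 × 11/12) = 53.30 × 1.076484 = 57.3766
Value of long forward = (F − K)·e^(−rT) = (57.3766 − 51.72) · e^(−0.0433·11/12)
= 5.6566 × 0.961086 = 5.44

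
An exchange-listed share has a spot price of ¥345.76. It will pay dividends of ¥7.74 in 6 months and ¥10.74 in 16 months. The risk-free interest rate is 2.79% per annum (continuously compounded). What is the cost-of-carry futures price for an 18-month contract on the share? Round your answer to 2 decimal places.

PV(dividends) I = 7.74·e^(−0.0279·6/12) + 10.74·e^(−0.0279·16/12)
I = 7.6328 + 10.3478 = 17.9806
F = (S − I)·e^(rT) = (345.76 − 17.9806) · e^(0.0279·18/12)
= 327.7794 · e^0.041850 = 327.7794 × 1.042738 = ¥341.79

¥341.79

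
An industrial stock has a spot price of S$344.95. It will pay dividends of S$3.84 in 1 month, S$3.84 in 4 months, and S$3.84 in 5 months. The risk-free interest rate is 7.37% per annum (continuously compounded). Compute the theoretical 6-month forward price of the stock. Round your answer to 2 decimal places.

PV(dividends) I = 3.84·e^(−0.0737·1/12) + 3.84·e^(−0.0737·4/12) + 3.84·e^(−0.0737·5/12)
I = 3.8165 + 3.7468 + 3.7239 = 11.2872
F = (S − I)·e^(rT) = (344.95 − 11.2872) · e^(0.0737·6/12)
= 333.6628 · e^0.036850 = 333.6628 × 1.037537 = S$346.19

S$346.19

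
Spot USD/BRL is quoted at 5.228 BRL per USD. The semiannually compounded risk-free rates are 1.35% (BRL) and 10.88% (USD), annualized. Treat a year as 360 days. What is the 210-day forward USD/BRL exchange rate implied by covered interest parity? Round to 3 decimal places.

4.953

By covered interest parity, F = S · (1+r_BRL/2)^(2T) / (1+r_USD/2)^(2T)
= 5.228 × 1.007879 / 1.063750 = 5.228 × 0.947477
F = 4.953 BRL per USD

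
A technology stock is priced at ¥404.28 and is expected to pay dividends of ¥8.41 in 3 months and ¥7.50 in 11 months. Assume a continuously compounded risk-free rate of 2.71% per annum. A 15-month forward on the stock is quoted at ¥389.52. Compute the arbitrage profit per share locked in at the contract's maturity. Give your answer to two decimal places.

¥12.48 per share

PV(dividends) I = 8.41·e^(−0.0271·3/12) + 7.50·e^(−0.0271·11/12) = 15.6692
Fair forward F* = (S − I)·e^(rT) = (404.28 − 15.6692)·e^0.033875 = 388.6108 × 1.034455 = 402.0004
Market ¥389.52 < fair 402.0004: forward underpriced → reverse cash-and-carry (short the stock, invest proceeds at r, pay the dividends, go long the forward).
Profit at T = |F_mkt − F*| = |389.52 − 402.0004| = ¥12.48 per share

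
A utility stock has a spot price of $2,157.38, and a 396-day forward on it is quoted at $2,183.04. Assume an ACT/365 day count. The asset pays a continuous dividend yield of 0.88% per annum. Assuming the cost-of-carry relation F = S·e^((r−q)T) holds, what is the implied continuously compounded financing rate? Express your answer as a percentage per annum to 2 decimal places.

1.97%

From F = S·e^((r−q)T): (r − q) = ln(F/S)/T
ln(2183.04/2157.38) = ln(1.011894) = 0.011824
(r − q) = 0.011824 / (396/365) = 0.010898
r = ln(F/S)/T + q = 0.010898 + 0.0088 = 0.019698
r = 1.97%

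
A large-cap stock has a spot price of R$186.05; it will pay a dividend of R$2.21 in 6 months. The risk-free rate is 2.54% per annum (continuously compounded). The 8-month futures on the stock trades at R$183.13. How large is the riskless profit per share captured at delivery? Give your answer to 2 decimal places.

PV(dividends) I = 2.21·e^(−0.0254·6/12) = 2.1821
Fair futures F* = (S − I)·e^(rT) = (186.05 − 2.1821)·e^0.016933 = 183.8679 × 1.017077 = 187.0078
Market R$183.13 < fair 187.0078: forward underpriced → reverse cash-and-carry (short the stock, invest proceeds at r, pay the dividends, go long the forward).
Profit at T = |F_mkt − F*| = |183.13 − 187.0078| = R$3.88 per share

R$3.88 per share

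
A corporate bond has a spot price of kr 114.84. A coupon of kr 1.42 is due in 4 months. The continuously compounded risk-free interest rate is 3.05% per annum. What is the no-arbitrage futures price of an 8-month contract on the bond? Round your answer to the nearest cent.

PV(coupons) I = 1.42·e^(−0.0305·4/12)
I = 1.4056
F = (S − I)·e^(rT) = (114.84 − 1.4056) · e^(0.0305·8/12)
= 113.4344 · e^0.020333 = 113.4344 × 1.020541 = kr 115.76

kr 115.76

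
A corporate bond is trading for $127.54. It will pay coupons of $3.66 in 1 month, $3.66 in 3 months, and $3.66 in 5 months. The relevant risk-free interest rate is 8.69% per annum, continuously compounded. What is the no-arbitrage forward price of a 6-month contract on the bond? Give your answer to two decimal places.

$121.98

PV(coupons) I = 3.66·e^(−0.0869·1/12) + 3.66·e^(−0.0869·3/12) + 3.66·e^(−0.0869·5/12)
I = 3.6336 + 3.5813 + 3.5298 = 10.7447
F = (S − I)·e^(rT) = (127.54 − 10.7447) · e^(0.0869·6/12)
= 116.7953 · e^0.043450 = 116.7953 × 1.044408 = $121.98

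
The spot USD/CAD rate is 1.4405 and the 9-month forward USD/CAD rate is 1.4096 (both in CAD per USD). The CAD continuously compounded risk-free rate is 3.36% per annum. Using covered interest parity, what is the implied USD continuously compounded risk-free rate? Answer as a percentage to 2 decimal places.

F = S·e^((r_CAD − r_USD)T) ⇒ r_USD = r_CAD − ln(F/S)/T
ln(1.4096/1.4405) = -0.021684; /(9/12) = -0.028912
r_USD = 0.0336 + 0.028912 = 0.062512
r_USD = 6.25%

6.25%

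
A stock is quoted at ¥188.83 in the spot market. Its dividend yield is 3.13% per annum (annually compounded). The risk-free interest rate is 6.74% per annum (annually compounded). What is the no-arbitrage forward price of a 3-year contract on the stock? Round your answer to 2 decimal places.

F = S · (1+r)^T / (1+q)^T
= 188.83 × 1.216134 / 1.096870 = 188.83 × 1.108731
F = ¥209.36

¥209.36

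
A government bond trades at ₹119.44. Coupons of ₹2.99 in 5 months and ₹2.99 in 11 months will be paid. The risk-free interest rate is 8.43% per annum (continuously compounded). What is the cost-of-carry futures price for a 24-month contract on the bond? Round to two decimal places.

₹134.68

PV(coupons) I = 2.99·e^(−0.0843·5/12) + 2.99·e^(−0.0843·11/12)
I = 2.8868 + 2.7676 = 5.6544
F = (S − I)·e^(rT) = (119.44 − 5.6544) · e^(0.0843·24/12)
= 113.7856 · e^0.168600 = 113.7856 × 1.183647 = ₹134.68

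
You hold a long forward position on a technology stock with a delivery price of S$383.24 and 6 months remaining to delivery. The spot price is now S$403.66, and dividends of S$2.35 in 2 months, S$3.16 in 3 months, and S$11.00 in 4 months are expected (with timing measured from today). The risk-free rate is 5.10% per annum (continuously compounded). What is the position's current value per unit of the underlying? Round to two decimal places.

S$13.80

PV(remaining dividends) I = 2.35·e^(−0.0510·2/12) + 3.16·e^(−0.0510·3/12) + 11.00·e^(−0.0510·4/12) = 16.2647
Current forward F = (S − I)·e^(rT) = (403.66 − 16.2647)·e^(0.0510·6/12) = 387.3953 × 1.025828 = 397.4009
Value (long) = (F − K)·e^(−rT) = (397.4009 − 383.24) × 0.974822 = 13.8044
Value = S$13.80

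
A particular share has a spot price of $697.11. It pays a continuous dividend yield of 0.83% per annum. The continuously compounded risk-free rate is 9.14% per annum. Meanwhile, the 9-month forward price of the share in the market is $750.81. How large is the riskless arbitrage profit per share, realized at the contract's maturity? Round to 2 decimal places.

Fair forward: F* = S·e^(carry·T), with carry = (r − q) = 0.0914 − 0.0083 = 0.0831
F* = 697.11 · e^(0.0831 × 9/12) = 697.11 · e^0.062325 = 697.11 × 1.064308 = $741.9397
Market $750.81 > fair $741.9397: forward overpriced → cash-and-carry (buy spot, short the forward).
At maturity, profit = |F_mkt − F*| = |750.81 − 741.9397| = $8.87 per share

$8.87 per share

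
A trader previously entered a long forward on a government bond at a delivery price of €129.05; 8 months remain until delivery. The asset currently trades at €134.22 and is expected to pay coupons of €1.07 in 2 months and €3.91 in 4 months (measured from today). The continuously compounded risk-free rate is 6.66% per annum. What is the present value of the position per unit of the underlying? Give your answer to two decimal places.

PV(remaining coupons) I = 1.07·e^(−0.0666·2/12) + 3.91·e^(−0.0666·4/12) = 4.8823
Current forward F = (S − I)·e^(rT) = (134.22 − 4.8823)·e^(0.0666·8/12) = 129.3377 × 1.045400 = 135.2096
Value (long) = (F − K)·e^(−rT) = (135.2096 − 129.05) × 0.956571 = 5.8921
Value = €5.89

€5.89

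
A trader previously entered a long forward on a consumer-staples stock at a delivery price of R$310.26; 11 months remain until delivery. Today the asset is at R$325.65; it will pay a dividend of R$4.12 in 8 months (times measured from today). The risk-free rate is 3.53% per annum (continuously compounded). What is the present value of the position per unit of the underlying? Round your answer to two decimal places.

PV(remaining dividends) I = 4.12·e^(−0.0353·8/12) = 4.0242
Current forward F = (S − I)·e^(rT) = (325.65 − 4.0242)·e^(0.0353·11/12) = 321.6258 × 1.032888 = 332.2034
Value (long) = (F − K)·e^(−rT) = (332.2034 − 310.26) × 0.968160 = 21.2447
Value = R$21.24

R$21.24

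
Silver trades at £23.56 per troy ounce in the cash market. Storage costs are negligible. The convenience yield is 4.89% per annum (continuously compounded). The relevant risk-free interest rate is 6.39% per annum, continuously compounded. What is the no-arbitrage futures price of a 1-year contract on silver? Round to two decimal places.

£23.92 per troy ounce

Net carry = r + u − y = 0.0639 + 0.0000 − 0.0489 = 0.0150
F = S·e^((r+u−y)T) = 23.56 · e^(0.0150 × 1) = 23.56 · e^0.015000
= 23.56 × 1.015113 = £23.92 per troy ounce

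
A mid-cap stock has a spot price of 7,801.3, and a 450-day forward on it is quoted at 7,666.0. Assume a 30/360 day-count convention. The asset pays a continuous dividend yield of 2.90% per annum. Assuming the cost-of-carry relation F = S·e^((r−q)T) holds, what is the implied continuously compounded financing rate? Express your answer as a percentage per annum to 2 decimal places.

From F = S·e^((r−q)T): (r − q) = ln(F/S)/T
ln(7666.0/7801.3) = ln(0.982657) = -0.017495
(r − q) = -0.017495 / (450/360) = -0.013996
r = ln(F/S)/T + q = -0.013996 + 0.0290 = 0.015004
r = 1.50%

1.50%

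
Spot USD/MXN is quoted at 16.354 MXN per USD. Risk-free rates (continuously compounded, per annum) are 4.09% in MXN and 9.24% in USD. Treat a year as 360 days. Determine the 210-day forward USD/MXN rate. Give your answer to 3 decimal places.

F = S·e^((r_MXN − r_USD)T) = 16.354 · e^((0.0409 − 0.0924) × 210/360)
= 16.354 · e^-0.030042 = 16.354 × 0.970405
F = 15.870 MXN per USD

15.870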